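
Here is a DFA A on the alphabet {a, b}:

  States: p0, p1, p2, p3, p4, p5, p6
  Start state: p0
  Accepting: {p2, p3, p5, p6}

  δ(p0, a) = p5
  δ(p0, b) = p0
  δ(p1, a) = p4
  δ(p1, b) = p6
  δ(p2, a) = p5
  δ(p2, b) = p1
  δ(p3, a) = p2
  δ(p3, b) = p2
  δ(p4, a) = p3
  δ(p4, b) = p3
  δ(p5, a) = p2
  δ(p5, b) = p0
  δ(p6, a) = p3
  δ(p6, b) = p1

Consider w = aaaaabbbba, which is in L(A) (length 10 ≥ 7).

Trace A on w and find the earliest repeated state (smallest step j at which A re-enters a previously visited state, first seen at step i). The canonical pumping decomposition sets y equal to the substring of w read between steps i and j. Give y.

Run of A on w = a a a a a b b b b a:
  step 0: p0  (start)
  step 1: p5  (read a: p0→p5)
  step 2: p2  (read a: p5→p2)
  step 3: p5  (read a: p2→p5)   ← first repeat (p5 seen earlier)
  step 4: p2  (read a: p5→p2)
  step 5: p5  (read a: p2→p5)
  step 6: p0  (read b: p5→p0)
  step 7: p0  (read b: p0→p0)
  step 8: p0  (read b: p0→p0)
  step 9: p0  (read b: p0→p0)
  step 10: p5  (read a: p0→p5)

So i = 1, j = 3, giving x = w[0:1] = a, y = w[1:3] = aa, z = w[3:10] = aabbbba.
Check: |xy| = 3 ≤ 7 and |y| = 2 ≥ 1. Reading y takes A from p5 back to p5, so every xyⁱz is accepted.
Pumping length from the standard proof: p = 7 (the number of states). The repeated state found above gives |xy| = j ≤ 7 and |y| = j − i ≥ 1.

aa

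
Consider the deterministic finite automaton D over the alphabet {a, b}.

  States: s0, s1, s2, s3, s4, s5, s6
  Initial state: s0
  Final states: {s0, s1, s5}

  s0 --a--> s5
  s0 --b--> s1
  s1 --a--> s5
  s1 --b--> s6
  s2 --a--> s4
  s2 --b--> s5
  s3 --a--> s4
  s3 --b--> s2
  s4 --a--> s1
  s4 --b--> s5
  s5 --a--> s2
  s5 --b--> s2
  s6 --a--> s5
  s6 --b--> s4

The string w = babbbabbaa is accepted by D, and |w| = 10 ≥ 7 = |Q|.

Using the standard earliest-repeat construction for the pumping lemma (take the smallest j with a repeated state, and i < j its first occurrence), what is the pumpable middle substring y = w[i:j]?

bb

Run of D on w = b a b b b a b b a a:
  step 0: s0  (start)
  step 1: s1  (read b: s0→s1)
  step 2: s5  (read a: s1→s5)
  step 3: s2  (read b: s5→s2)
  step 4: s5  (read b: s2→s5)   ← first repeat (s5 seen earlier)
  step 5: s2  (read b: s5→s2)
  step 6: s4  (read a: s2→s4)
  step 7: s5  (read b: s4→s5)
  step 8: s2  (read b: s5→s2)
  step 9: s4  (read a: s2→s4)
  step 10: s1  (read a: s4→s1)

So i = 2, j = 4, giving x = w[0:2] = ba, y = w[2:4] = bb, z = w[4:10] = babbaa.
Check: |xy| = 4 ≤ 7 and |y| = 2 ≥ 1. Reading y takes D from s5 back to s5, so every xyⁱz is accepted.
Pumping length from the standard proof: p = 7 (the number of states). The repeated state found above gives |xy| = j ≤ 7 and |y| = j − i ≥ 1.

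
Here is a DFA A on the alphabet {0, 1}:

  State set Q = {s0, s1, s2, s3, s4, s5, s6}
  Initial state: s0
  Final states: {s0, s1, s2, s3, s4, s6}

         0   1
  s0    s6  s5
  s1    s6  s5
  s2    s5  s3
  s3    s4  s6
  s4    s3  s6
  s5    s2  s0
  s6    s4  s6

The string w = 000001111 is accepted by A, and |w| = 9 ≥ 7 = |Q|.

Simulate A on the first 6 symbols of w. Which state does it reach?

State sequence: s0 -0-> s6 -0-> s4 -0-> s3 -0-> s4 -0-> s3 -1-> s6

After reading 6 characters, A is in state s6.

s6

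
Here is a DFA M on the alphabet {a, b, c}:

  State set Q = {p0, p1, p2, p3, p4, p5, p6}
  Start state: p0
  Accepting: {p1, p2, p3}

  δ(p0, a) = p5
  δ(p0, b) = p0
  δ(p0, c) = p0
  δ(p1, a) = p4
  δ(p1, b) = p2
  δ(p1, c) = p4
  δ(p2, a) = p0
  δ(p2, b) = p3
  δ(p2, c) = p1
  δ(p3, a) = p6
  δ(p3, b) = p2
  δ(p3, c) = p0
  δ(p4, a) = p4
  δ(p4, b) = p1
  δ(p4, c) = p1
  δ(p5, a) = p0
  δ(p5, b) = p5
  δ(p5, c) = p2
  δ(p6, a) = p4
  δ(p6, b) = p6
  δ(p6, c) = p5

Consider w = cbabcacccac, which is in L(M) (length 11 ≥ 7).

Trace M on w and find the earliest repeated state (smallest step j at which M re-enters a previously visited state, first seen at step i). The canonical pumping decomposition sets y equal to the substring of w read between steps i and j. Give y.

c

State sequence: p0 -c-> p0 -b-> p0 -a-> p5 -b-> p5 -c-> p2 -a-> p0 -c-> p0 -c-> p0 -c-> p0 -a-> p5 -c-> p2
First repeat at step 1: p0 was already visited.

So i = 0, j = 1, giving x = w[0:0] = ε, y = w[0:1] = c, z = w[1:11] = babcacccac.
Check: |xy| = 1 ≤ 7 and |y| = 1 ≥ 1. Reading y takes M from p0 back to p0, so every xyⁱz is accepted.
With |Q| = 7, pigeonhole forces a state repeat no later than step 7; the substring read between the first and second visits to that state can be pumped.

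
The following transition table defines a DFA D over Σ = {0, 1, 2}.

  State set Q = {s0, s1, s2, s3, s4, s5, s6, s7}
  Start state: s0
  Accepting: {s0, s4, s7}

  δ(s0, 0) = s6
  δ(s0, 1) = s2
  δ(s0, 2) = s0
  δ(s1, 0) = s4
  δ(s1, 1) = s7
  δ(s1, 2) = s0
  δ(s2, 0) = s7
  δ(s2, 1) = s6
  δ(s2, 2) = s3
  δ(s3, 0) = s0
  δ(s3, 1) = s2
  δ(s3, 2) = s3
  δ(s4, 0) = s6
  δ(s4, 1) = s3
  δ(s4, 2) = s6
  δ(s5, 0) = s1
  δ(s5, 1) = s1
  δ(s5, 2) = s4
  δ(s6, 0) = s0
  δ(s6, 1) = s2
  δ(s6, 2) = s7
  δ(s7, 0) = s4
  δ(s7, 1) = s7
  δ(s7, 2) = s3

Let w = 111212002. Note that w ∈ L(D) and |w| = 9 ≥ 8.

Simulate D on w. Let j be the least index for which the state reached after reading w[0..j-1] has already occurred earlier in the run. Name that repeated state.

s2

State sequence: s0 -1-> s2 -1-> s6 -1-> s2 -2-> s3 -1-> s2 -2-> s3 -0-> s0 -0-> s6 -2-> s7
First repeat at step 3: s2 was already visited.

The earliest repeat is at step j = 3: D is in s2, which it already visited at step i = 1.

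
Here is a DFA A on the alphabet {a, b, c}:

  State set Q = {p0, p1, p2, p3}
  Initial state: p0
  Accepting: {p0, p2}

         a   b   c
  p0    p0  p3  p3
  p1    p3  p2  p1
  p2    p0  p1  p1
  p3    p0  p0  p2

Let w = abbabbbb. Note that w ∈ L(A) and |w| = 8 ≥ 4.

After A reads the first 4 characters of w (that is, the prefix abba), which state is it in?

p0

State sequence: p0 -a-> p0 -b-> p3 -b-> p0 -a-> p0

After reading 4 characters, A is in state p0.
(This kind of state-tracing is the core of the pumping-lemma construction: with 4 states, pigeonhole forces a repeat within the first 4 steps.)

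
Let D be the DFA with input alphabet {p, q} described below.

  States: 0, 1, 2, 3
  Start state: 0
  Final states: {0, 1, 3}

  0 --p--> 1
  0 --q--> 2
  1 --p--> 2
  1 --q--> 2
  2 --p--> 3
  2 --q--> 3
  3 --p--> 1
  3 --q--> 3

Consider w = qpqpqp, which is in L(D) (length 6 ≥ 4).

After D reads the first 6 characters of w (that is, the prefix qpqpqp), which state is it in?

Run of D on the first 6 characters of w = q p q p q p:
  step 0: 0  (start)
  step 1: 2  (read q: 0→2)
  step 2: 3  (read p: 2→3)
  step 3: 3  (read q: 3→3)
  step 4: 1  (read p: 3→1)
  step 5: 2  (read q: 1→2)
  step 6: 3  (read p: 2→3)

After reading 6 characters, D is in state 3.

3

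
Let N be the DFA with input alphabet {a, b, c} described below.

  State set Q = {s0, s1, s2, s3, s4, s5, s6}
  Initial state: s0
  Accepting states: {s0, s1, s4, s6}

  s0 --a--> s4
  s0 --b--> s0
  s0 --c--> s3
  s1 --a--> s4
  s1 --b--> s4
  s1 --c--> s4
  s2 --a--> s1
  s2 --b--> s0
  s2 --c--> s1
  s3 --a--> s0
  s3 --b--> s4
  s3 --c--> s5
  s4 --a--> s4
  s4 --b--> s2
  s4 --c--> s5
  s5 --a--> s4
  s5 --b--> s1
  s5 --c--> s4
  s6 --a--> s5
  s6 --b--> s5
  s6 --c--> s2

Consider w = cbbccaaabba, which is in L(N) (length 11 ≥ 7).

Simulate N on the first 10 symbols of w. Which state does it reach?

Run of N on the first 10 characters of w = c b b c c a a a b b:
  step 0: s0  (start)
  step 1: s3  (read c: s0→s3)
  step 2: s4  (read b: s3→s4)
  step 3: s2  (read b: s4→s2)
  step 4: s1  (read c: s2→s1)
  step 5: s4  (read c: s1→s4)
  step 6: s4  (read a: s4→s4)
  step 7: s4  (read a: s4→s4)
  step 8: s4  (read a: s4→s4)
  step 9: s2  (read b: s4→s2)
  step 10: s0  (read b: s2→s0)

After reading 10 characters, N is in state s0.

s0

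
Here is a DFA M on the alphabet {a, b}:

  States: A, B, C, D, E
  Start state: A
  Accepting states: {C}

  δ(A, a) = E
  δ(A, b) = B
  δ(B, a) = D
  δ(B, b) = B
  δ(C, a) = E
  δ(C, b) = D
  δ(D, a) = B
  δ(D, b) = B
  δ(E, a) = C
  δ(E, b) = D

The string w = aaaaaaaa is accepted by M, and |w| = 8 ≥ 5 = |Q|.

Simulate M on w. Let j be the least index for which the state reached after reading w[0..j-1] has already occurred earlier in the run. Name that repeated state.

E

State sequence: A -a-> E -a-> C -a-> E -a-> C -a-> E -a-> C -a-> E -a-> C
First repeat at step 3: E was already visited.

The earliest repeat is at step j = 3: M is in E, which it already visited at step i = 1.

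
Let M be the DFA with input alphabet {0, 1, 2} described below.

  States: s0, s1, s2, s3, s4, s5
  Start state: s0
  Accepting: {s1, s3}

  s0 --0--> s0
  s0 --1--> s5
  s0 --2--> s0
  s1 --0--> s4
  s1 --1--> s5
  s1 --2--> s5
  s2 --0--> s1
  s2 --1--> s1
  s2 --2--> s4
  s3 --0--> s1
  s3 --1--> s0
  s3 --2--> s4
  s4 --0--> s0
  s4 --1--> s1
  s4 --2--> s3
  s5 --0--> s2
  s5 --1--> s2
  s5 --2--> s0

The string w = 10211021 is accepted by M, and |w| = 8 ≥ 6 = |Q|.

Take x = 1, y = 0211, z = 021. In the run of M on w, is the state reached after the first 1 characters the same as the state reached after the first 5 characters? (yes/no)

yes

State sequence: s0 -1-> s5 -0-> s2 -2-> s4 -1-> s1 -1-> s5

After x (step 1): s5. After xy (step 5): s5.
They match, so y = 0211 drives M around a cycle from s5 back to itself; pumping y any number of times keeps M in s5 before reading z, and xyⁱz ∈ L(M) for every i ≥ 0.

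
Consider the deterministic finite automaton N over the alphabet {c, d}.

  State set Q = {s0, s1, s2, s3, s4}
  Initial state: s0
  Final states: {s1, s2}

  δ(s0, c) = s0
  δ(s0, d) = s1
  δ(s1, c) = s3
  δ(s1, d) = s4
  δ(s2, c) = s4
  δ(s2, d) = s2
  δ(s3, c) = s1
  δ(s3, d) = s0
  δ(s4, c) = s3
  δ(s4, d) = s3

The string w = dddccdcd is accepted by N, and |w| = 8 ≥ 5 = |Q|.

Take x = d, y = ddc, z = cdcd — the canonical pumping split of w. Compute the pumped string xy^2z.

xy^2z = d·ddc·ddc·cdcd = dddcddccdcd.
Reading y = ddc takes N from s1 back to s1, so after x·y·y the machine is still in s1, and z then leads to the accepting state s1. Hence dddcddccdcd ∈ L(N).

dddcddccdcd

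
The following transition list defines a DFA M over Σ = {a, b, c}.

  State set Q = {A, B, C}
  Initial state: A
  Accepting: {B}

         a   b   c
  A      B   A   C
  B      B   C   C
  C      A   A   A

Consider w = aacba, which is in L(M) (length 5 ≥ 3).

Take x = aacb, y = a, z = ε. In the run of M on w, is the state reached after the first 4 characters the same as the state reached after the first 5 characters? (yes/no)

Run of M on the first 5 characters of w = a a c b a:
  step 0: A  (start)
  step 1: B  (read a: A→B)
  step 2: B  (read a: B→B)
  step 3: C  (read c: B→C)
  step 4: A  (read b: C→A)
  step 5: B  (read a: A→B)

After x (step 4): A. After xy (step 5): B.
They differ (A ≠ B), so y is not a cycle from the state after x; this split is not the one the pumping-lemma construction produces, and pumping y need not keep the string in L(M).

no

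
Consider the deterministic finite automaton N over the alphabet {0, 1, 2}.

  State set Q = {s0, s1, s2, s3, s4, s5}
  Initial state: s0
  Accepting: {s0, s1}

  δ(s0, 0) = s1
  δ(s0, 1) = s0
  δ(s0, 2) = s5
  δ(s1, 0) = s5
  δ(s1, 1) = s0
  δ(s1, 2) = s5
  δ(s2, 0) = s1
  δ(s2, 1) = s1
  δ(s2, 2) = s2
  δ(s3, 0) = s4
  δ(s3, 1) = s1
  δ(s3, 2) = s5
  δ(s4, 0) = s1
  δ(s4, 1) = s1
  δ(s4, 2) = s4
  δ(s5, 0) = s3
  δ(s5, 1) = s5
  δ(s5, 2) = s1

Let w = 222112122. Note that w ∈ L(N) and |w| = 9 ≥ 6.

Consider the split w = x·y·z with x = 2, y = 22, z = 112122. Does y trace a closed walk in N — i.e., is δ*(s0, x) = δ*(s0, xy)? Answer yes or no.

yes

State sequence: s0 -2-> s5 -2-> s1 -2-> s5

After x (step 1): s5. After xy (step 3): s5.
They match, so y = 22 drives N around a cycle from s5 back to itself; pumping y any number of times keeps N in s5 before reading z, and xyⁱz ∈ L(N) for every i ≥ 0.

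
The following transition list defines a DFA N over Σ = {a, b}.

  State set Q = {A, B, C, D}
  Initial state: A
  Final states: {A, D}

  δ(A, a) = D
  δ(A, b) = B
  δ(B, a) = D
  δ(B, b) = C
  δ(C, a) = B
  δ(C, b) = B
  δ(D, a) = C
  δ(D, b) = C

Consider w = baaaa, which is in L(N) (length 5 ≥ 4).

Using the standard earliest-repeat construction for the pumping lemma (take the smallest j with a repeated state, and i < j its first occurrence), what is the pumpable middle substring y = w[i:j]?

aaa

State sequence: A -b-> B -a-> D -a-> C -a-> B -a-> D
First repeat at step 4: B was already visited.

So i = 1, j = 4, giving x = w[0:1] = b, y = w[1:4] = aaa, z = w[4:5] = a.
Check: |xy| = 4 ≤ 4 and |y| = 3 ≥ 1. Reading y takes N from B back to B, so every xyⁱz is accepted.
Since N has 4 states, any run of length ≥ 4 visits 4+1 states, so by pigeonhole some state repeats within the first 4 steps — that repeat gives the pumpable loop.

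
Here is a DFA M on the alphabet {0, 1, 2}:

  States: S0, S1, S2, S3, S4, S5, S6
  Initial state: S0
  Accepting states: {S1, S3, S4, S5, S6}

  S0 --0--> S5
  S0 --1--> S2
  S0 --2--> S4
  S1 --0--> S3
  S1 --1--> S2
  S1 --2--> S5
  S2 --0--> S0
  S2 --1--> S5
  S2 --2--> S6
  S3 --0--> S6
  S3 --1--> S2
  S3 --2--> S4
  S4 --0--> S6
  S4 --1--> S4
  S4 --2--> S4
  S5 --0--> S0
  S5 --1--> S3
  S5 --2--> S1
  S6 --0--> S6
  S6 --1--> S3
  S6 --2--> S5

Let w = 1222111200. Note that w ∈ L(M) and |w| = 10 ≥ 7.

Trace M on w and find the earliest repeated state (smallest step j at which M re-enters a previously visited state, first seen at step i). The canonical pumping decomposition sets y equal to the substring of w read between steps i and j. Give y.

2221

State sequence: S0 -1-> S2 -2-> S6 -2-> S5 -2-> S1 -1-> S2 -1-> S5 -1-> S3 -2-> S4 -0-> S6 -0-> S6
First repeat at step 5: S2 was already visited.

So i = 1, j = 5, giving x = w[0:1] = 1, y = w[1:5] = 2221, z = w[5:10] = 11200.
Check: |xy| = 5 ≤ 7 and |y| = 4 ≥ 1. Reading y takes M from S2 back to S2, so every xyⁱz is accepted.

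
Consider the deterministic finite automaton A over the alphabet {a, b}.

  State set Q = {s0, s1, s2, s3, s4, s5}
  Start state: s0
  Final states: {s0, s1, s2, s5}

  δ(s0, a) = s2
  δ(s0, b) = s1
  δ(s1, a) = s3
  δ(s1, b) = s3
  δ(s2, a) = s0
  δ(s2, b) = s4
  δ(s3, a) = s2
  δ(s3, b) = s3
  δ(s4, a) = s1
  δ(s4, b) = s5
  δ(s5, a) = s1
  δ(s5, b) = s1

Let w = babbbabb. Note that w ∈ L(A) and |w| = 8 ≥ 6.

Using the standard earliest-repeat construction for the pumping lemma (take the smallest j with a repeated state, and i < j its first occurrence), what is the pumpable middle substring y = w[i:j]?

b

State sequence: s0 -b-> s1 -a-> s3 -b-> s3 -b-> s3 -b-> s3 -a-> s2 -b-> s4 -b-> s5
First repeat at step 3: s3 was already visited.

So i = 2, j = 3, giving x = w[0:2] = ba, y = w[2:3] = b, z = w[3:8] = bbabb.
Check: |xy| = 3 ≤ 6 and |y| = 1 ≥ 1. Reading y takes A from s3 back to s3, so every xyⁱz is accepted.
The DFA has 6 states, so the proof of the pumping lemma guarantees a repeated state among the first 6+1 visited; the segment between the two visits is the pumpable y.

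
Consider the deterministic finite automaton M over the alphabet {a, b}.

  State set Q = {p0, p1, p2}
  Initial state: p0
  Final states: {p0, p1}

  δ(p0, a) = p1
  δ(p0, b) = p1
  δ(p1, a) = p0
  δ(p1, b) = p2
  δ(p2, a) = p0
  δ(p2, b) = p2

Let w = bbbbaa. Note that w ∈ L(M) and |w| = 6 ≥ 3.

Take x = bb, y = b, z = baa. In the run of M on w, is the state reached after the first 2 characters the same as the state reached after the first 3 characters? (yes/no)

yes

Run of M on the first 3 characters of w = b b b:
  step 0: p0  (start)
  step 1: p1  (read b: p0→p1)
  step 2: p2  (read b: p1→p2)
  step 3: p2  (read b: p2→p2)

After x (step 2): p2. After xy (step 3): p2.
They match, so y = b drives M around a cycle from p2 back to itself; pumping y any number of times keeps M in p2 before reading z, and xyⁱz ∈ L(M) for every i ≥ 0.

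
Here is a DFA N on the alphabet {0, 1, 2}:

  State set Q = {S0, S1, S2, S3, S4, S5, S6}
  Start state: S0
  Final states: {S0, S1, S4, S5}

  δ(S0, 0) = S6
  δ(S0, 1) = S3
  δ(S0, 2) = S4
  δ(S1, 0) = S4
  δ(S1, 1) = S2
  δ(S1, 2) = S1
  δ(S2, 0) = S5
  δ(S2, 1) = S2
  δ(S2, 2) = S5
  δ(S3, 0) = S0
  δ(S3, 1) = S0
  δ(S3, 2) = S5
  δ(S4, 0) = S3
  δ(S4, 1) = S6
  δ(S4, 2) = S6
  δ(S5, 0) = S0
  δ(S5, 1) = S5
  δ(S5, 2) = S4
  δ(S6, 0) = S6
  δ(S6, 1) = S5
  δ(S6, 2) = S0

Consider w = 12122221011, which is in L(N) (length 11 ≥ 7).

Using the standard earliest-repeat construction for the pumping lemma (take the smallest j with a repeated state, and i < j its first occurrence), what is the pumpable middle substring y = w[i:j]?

State sequence: S0 -1-> S3 -2-> S5 -1-> S5 -2-> S4 -2-> S6 -2-> S0 -2-> S4 -1-> S6 -0-> S6 -1-> S5 -1-> S5
First repeat at step 3: S5 was already visited.

So i = 2, j = 3, giving x = w[0:2] = 12, y = w[2:3] = 1, z = w[3:11] = 22221011.
Check: |xy| = 3 ≤ 7 and |y| = 1 ≥ 1. Reading y takes N from S5 back to S5, so every xyⁱz is accepted.
Since N has 7 states, any run of length ≥ 7 visits 7+1 states, so by pigeonhole some state repeats within the first 7 steps — that repeat gives the pumpable loop.

1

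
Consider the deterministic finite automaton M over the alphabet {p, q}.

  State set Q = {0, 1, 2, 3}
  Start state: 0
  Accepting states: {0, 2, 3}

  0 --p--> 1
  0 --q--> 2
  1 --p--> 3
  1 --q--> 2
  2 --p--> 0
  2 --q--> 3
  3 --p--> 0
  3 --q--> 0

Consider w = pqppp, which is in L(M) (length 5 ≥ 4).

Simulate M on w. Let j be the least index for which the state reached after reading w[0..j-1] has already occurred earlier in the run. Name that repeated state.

Run of M on w = p q p p p:
  step 0: 0  (start)
  step 1: 1  (read p: 0→1)
  step 2: 2  (read q: 1→2)
  step 3: 0  (read p: 2→0)   ← first repeat (0 seen earlier)
  step 4: 1  (read p: 0→1)
  step 5: 3  (read p: 1→3)

The earliest repeat is at step j = 3: M is in 0, which it already visited at step i = 0.
With |Q| = 4, pigeonhole forces a state repeat no later than step 4; the substring read between the first and second visits to that state can be pumped.

0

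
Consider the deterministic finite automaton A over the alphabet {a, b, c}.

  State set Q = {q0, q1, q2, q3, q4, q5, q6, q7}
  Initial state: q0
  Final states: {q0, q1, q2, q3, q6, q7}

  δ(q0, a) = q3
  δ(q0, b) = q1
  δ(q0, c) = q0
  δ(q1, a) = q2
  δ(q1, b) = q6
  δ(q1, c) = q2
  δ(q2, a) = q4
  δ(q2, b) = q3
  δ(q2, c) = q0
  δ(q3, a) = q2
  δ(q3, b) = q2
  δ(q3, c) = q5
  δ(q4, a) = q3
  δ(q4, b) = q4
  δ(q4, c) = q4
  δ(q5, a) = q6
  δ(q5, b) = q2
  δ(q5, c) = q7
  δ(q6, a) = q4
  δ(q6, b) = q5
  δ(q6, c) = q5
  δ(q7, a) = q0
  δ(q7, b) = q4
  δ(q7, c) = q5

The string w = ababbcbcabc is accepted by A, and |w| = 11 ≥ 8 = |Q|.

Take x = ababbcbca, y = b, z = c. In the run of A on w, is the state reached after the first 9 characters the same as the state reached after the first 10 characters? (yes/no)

Run of A on the first 10 characters of w = a b a b b c b c a b:
  step 0: q0  (start)
  step 1: q3  (read a: q0→q3)
  step 2: q2  (read b: q3→q2)
  step 3: q4  (read a: q2→q4)
  step 4: q4  (read b: q4→q4)
  step 5: q4  (read b: q4→q4)
  step 6: q4  (read c: q4→q4)
  step 7: q4  (read b: q4→q4)
  step 8: q4  (read c: q4→q4)
  step 9: q3  (read a: q4→q3)
  step 10: q2  (read b: q3→q2)

After x (step 9): q3. After xy (step 10): q2.
They differ (q3 ≠ q2), so y is not a cycle from the state after x; this split is not the one the pumping-lemma construction produces, and pumping y need not keep the string in L(A).

no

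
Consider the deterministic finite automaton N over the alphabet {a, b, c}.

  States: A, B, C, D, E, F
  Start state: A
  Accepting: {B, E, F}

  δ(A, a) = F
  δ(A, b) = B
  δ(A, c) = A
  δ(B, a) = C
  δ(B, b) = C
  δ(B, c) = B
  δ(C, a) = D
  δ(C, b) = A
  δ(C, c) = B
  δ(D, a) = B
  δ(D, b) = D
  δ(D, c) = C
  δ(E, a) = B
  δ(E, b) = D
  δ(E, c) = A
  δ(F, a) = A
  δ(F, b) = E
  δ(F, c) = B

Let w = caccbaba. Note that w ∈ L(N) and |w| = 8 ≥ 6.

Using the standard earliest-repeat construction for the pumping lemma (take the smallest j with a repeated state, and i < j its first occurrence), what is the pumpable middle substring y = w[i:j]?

c

State sequence: A -c-> A -a-> F -c-> B -c-> B -b-> C -a-> D -b-> D -a-> B
First repeat at step 1: A was already visited.

So i = 0, j = 1, giving x = w[0:0] = ε, y = w[0:1] = c, z = w[1:8] = accbaba.
Check: |xy| = 1 ≤ 6 and |y| = 1 ≥ 1. Reading y takes N from A back to A, so every xyⁱz is accepted.
Pumping length from the standard proof: p = 6 (the number of states). The repeated state found above gives |xy| = j ≤ 6 and |y| = j − i ≥ 1.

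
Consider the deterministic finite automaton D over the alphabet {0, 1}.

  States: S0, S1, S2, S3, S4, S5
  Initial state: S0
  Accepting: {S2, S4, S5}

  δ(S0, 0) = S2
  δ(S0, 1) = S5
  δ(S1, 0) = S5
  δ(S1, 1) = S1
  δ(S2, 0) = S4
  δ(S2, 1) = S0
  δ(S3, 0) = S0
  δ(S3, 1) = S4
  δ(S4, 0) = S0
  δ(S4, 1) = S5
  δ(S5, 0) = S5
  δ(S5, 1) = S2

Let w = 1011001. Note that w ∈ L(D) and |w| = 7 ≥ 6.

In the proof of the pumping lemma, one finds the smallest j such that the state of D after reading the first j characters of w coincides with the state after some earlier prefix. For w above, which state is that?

State sequence: S0 -1-> S5 -0-> S5 -1-> S2 -1-> S0 -0-> S2 -0-> S4 -1-> S5
First repeat at step 2: S5 was already visited.

The earliest repeat is at step j = 2: D is in S5, which it already visited at step i = 1.
With |Q| = 6, pigeonhole forces a state repeat no later than step 6; the substring read between the first and second visits to that state can be pumped.

S5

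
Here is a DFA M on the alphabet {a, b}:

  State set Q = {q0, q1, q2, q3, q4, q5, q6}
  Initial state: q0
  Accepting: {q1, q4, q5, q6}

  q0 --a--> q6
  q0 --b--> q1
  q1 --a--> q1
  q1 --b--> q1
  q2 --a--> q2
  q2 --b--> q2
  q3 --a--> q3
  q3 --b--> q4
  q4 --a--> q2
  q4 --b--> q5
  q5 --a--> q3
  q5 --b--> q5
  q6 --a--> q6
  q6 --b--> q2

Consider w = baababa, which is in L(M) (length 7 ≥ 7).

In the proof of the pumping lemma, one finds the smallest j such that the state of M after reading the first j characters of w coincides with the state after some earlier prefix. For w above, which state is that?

Run of M on w = b a a b a b a:
  step 0: q0  (start)
  step 1: q1  (read b: q0→q1)
  step 2: q1  (read a: q1→q1)   ← first repeat (q1 seen earlier)
  step 3: q1  (read a: q1→q1)
  step 4: q1  (read b: q1→q1)
  step 5: q1  (read a: q1→q1)
  step 6: q1  (read b: q1→q1)
  step 7: q1  (read a: q1→q1)

The earliest repeat is at step j = 2: M is in q1, which it already visited at step i = 1.
Pumping length from the standard proof: p = 7 (the number of states). The repeated state found above gives |xy| = j ≤ 7 and |y| = j − i ≥ 1.

q1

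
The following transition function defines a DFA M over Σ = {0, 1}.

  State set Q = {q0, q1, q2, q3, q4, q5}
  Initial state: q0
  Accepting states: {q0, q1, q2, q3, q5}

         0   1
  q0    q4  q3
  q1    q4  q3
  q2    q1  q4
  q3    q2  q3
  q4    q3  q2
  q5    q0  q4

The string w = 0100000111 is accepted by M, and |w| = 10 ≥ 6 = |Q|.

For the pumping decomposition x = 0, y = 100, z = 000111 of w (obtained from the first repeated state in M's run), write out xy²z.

xy^2z = 0·100·100·000111 = 0100100000111.
Reading y = 100 takes M from q4 back to q4, so after x·y·y the machine is still in q4, and z then leads to the accepting state q3. Hence 0100100000111 ∈ L(M).

0100100000111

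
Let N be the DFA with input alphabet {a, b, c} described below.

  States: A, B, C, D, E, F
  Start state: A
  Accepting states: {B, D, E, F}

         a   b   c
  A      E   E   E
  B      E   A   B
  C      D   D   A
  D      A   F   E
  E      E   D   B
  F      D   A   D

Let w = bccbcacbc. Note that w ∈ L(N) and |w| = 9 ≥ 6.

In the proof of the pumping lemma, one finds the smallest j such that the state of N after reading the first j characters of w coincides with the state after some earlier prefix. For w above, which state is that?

Run of N on w = b c c b c a c b c:
  step 0: A  (start)
  step 1: E  (read b: A→E)
  step 2: B  (read c: E→B)
  step 3: B  (read c: B→B)   ← first repeat (B seen earlier)
  step 4: A  (read b: B→A)
  step 5: E  (read c: A→E)
  step 6: E  (read a: E→E)
  step 7: B  (read c: E→B)
  step 8: A  (read b: B→A)
  step 9: E  (read c: A→E)

The earliest repeat is at step j = 3: N is in B, which it already visited at step i = 2.
The DFA has 6 states, so the proof of the pumping lemma guarantees a repeated state among the first 6+1 visited; the segment between the two visits is the pumpable y.

B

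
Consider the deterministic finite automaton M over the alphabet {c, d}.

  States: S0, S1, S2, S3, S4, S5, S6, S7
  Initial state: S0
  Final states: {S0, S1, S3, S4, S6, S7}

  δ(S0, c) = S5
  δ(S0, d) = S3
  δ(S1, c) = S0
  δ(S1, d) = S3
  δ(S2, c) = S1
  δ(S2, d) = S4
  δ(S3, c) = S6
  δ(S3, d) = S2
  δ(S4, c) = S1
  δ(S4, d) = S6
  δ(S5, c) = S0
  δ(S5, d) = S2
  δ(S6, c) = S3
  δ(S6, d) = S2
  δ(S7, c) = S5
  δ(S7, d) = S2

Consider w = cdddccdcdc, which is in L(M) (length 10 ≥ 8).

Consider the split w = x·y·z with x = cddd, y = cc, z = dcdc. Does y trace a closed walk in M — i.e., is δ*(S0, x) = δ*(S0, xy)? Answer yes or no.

Run of M on the first 6 characters of w = c d d d c c:
  step 0: S0  (start)
  step 1: S5  (read c: S0→S5)
  step 2: S2  (read d: S5→S2)
  step 3: S4  (read d: S2→S4)
  step 4: S6  (read d: S4→S6)
  step 5: S3  (read c: S6→S3)
  step 6: S6  (read c: S3→S6)

After x (step 4): S6. After xy (step 6): S6.
They match, so y = cc drives M around a cycle from S6 back to itself; pumping y any number of times keeps M in S6 before reading z, and xyⁱz ∈ L(M) for every i ≥ 0.

yes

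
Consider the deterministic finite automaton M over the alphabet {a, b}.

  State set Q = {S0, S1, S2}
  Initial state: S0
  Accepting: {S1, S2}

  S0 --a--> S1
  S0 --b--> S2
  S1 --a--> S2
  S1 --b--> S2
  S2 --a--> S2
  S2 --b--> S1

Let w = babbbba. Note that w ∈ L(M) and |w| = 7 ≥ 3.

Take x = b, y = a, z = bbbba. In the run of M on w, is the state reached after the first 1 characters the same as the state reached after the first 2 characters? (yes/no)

State sequence: S0 -b-> S2 -a-> S2

After x (step 1): S2. After xy (step 2): S2.
They match, so y = a drives M around a cycle from S2 back to itself; pumping y any number of times keeps M in S2 before reading z, and xyⁱz ∈ L(M) for every i ≥ 0.

yes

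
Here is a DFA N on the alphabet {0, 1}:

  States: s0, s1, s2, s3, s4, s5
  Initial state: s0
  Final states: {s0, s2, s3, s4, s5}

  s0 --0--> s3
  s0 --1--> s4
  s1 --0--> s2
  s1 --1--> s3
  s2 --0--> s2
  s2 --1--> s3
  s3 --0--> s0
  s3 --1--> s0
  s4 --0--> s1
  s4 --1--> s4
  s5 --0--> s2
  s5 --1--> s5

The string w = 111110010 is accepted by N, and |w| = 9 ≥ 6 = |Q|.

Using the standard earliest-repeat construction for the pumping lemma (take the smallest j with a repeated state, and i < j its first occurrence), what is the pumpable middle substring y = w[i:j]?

1

Run of N on w = 1 1 1 1 1 0 0 1 0:
  step 0: s0  (start)
  step 1: s4  (read 1: s0→s4)
  step 2: s4  (read 1: s4→s4)   ← first repeat (s4 seen earlier)
  step 3: s4  (read 1: s4→s4)
  step 4: s4  (read 1: s4→s4)
  step 5: s4  (read 1: s4→s4)
  step 6: s1  (read 0: s4→s1)
  step 7: s2  (read 0: s1→s2)
  step 8: s3  (read 1: s2→s3)
  step 9: s0  (read 0: s3→s0)

So i = 1, j = 2, giving x = w[0:1] = 1, y = w[1:2] = 1, z = w[2:9] = 1110010.
Check: |xy| = 2 ≤ 6 and |y| = 1 ≥ 1. Reading y takes N from s4 back to s4, so every xyⁱz is accepted.
The DFA has 6 states, so the proof of the pumping lemma guarantees a repeated state among the first 6+1 visited; the segment between the two visits is the pumpable y.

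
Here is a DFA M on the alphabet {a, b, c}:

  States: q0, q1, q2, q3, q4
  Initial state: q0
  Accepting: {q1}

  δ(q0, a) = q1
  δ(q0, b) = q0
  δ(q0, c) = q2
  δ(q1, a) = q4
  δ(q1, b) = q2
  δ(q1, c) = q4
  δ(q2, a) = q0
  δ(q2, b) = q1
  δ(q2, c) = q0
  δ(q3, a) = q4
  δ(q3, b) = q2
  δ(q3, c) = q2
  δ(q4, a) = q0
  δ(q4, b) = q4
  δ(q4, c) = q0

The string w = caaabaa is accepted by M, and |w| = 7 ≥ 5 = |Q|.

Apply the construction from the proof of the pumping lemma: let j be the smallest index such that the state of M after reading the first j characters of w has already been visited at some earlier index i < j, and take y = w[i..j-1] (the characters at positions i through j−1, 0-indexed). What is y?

ca

State sequence: q0 -c-> q2 -a-> q0 -a-> q1 -a-> q4 -b-> q4 -a-> q0 -a-> q1
First repeat at step 2: q0 was already visited.

So i = 0, j = 2, giving x = w[0:0] = ε, y = w[0:2] = ca, z = w[2:7] = aabaa.
Check: |xy| = 2 ≤ 5 and |y| = 2 ≥ 1. Reading y takes M from q0 back to q0, so every xyⁱz is accepted.
The DFA has 5 states, so the proof of the pumping lemma guarantees a repeated state among the first 5+1 visited; the segment between the two visits is the pumpable y.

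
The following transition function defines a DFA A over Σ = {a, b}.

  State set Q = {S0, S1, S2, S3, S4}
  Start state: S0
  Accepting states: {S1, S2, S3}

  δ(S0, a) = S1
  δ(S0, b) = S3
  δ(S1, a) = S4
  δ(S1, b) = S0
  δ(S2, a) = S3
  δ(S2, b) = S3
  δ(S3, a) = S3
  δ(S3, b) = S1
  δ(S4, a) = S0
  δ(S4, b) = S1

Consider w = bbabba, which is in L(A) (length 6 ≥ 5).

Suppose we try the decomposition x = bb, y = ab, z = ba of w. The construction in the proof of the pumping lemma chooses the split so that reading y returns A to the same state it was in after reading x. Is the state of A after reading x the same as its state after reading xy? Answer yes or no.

State sequence: S0 -b-> S3 -b-> S1 -a-> S4 -b-> S1

After x (step 2): S1. After xy (step 4): S1.
They match, so y = ab drives A around a cycle from S1 back to itself; pumping y any number of times keeps A in S1 before reading z, and xyⁱz ∈ L(A) for every i ≥ 0.

yes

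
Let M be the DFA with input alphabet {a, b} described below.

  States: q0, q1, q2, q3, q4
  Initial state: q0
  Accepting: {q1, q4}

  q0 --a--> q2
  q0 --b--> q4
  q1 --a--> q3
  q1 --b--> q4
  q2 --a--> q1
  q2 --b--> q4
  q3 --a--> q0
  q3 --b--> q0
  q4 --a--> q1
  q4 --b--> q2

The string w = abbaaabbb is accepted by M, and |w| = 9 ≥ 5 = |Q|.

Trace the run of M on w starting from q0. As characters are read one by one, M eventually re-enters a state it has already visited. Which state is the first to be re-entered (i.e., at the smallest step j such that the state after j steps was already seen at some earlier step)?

Run of M on w = a b b a a a b b b:
  step 0: q0  (start)
  step 1: q2  (read a: q0→q2)
  step 2: q4  (read b: q2→q4)
  step 3: q2  (read b: q4→q2)   ← first repeat (q2 seen earlier)
  step 4: q1  (read a: q2→q1)
  step 5: q3  (read a: q1→q3)
  step 6: q0  (read a: q3→q0)
  step 7: q4  (read b: q0→q4)
  step 8: q2  (read b: q4→q2)
  step 9: q4  (read b: q2→q4)

The earliest repeat is at step j = 3: M is in q2, which it already visited at step i = 1.

q2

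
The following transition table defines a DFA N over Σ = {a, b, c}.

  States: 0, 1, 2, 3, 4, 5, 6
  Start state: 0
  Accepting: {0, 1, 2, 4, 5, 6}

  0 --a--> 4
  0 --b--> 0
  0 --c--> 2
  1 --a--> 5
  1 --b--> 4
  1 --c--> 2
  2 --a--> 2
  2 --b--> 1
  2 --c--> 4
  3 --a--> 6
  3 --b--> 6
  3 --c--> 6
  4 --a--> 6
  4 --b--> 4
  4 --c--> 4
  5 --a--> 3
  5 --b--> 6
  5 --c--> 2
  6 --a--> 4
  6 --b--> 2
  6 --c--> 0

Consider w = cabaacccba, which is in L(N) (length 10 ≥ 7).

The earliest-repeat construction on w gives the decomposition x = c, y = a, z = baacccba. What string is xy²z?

caabaacccba

xy^2z = c·a·a·baacccba = caabaacccba.
Reading y = a takes N from 2 back to 2, so after x·y·y the machine is still in 2, and z then leads to the accepting state 5. Hence caabaacccba ∈ L(N).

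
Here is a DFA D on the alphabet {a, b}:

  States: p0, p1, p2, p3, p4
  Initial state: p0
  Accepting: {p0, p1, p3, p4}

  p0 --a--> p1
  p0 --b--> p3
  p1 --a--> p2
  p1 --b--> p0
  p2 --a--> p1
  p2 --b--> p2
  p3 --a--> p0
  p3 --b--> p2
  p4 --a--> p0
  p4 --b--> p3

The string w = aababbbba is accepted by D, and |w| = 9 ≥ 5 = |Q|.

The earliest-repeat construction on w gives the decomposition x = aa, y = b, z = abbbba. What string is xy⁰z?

xy⁰z = xz = aa·abbbba = aaabbbba.
Reading y = b takes D from p2 back to p2, so after x the machine is still in p2, and z then leads to the accepting state p1. Hence aaabbbba ∈ L(D).

aaabbbba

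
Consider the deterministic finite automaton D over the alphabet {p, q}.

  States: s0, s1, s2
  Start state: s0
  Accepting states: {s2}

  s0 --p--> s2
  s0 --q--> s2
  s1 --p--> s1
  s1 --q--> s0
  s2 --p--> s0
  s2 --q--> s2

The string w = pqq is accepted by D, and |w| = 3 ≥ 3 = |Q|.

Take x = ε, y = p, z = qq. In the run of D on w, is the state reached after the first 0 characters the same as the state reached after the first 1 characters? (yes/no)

Run of D on the first 1 characters of w = p:
  step 0: s0  (start)
  step 1: s2  (read p: s0→s2)

After x (step 0): s0. After xy (step 1): s2.
They differ (s0 ≠ s2), so y is not a cycle from the state after x; this split is not the one the pumping-lemma construction produces, and pumping y need not keep the string in L(D).

no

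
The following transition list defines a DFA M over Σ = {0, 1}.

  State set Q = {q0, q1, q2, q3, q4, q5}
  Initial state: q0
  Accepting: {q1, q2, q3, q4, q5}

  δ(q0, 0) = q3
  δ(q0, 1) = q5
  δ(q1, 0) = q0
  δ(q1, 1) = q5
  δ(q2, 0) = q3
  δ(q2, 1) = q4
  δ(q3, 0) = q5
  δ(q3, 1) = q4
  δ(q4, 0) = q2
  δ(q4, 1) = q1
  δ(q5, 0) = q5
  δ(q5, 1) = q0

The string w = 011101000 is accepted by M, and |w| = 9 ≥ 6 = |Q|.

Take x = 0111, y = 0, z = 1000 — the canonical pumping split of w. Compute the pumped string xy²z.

xy^2z = 0111·0·0·1000 = 0111001000.
Reading y = 0 takes M from q5 back to q5, so after x·y·y the machine is still in q5, and z then leads to the accepting state q5. Hence 0111001000 ∈ L(M).

0111001000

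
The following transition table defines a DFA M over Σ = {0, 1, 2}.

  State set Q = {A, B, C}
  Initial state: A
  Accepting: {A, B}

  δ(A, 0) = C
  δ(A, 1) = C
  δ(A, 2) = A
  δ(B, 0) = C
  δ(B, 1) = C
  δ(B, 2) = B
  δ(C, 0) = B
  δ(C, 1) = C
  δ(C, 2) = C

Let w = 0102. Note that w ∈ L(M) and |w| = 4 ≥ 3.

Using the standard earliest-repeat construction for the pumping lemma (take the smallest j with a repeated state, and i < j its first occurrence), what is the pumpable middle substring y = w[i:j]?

State sequence: A -0-> C -1-> C -0-> B -2-> B
First repeat at step 2: C was already visited.

So i = 1, j = 2, giving x = w[0:1] = 0, y = w[1:2] = 1, z = w[2:4] = 02.
Check: |xy| = 2 ≤ 3 and |y| = 1 ≥ 1. Reading y takes M from C back to C, so every xyⁱz is accepted.
With |Q| = 3, pigeonhole forces a state repeat no later than step 3; the substring read between the first and second visits to that state can be pumped.

1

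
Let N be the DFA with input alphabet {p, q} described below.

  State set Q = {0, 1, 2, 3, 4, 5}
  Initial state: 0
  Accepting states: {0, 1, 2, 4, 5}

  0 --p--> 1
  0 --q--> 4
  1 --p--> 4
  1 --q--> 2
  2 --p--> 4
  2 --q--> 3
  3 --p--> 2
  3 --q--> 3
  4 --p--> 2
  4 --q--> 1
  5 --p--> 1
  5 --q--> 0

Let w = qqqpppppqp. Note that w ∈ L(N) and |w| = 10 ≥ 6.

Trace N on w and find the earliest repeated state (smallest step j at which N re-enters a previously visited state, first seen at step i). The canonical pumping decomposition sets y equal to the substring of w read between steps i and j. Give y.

Run of N on w = q q q p p p p p q p:
  step 0: 0  (start)
  step 1: 4  (read q: 0→4)
  step 2: 1  (read q: 4→1)
  step 3: 2  (read q: 1→2)
  step 4: 4  (read p: 2→4)   ← first repeat (4 seen earlier)
  step 5: 2  (read p: 4→2)
  step 6: 4  (read p: 2→4)
  step 7: 2  (read p: 4→2)
  step 8: 4  (read p: 2→4)
  step 9: 1  (read q: 4→1)
  step 10: 4  (read p: 1→4)

So i = 1, j = 4, giving x = w[0:1] = q, y = w[1:4] = qqp, z = w[4:10] = ppppqp.
Check: |xy| = 4 ≤ 6 and |y| = 3 ≥ 1. Reading y takes N from 4 back to 4, so every xyⁱz is accepted.

qqp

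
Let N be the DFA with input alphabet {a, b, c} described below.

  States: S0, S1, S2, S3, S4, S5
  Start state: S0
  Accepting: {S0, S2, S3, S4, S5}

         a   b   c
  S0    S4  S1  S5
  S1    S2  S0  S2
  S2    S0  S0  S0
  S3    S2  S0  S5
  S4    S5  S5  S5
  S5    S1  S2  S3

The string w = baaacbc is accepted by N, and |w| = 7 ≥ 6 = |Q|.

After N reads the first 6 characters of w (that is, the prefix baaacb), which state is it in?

S2

Run of N on the first 6 characters of w = b a a a c b:
  step 0: S0  (start)
  step 1: S1  (read b: S0→S1)
  step 2: S2  (read a: S1→S2)
  step 3: S0  (read a: S2→S0)
  step 4: S4  (read a: S0→S4)
  step 5: S5  (read c: S4→S5)
  step 6: S2  (read b: S5→S2)

After reading 6 characters, N is in state S2.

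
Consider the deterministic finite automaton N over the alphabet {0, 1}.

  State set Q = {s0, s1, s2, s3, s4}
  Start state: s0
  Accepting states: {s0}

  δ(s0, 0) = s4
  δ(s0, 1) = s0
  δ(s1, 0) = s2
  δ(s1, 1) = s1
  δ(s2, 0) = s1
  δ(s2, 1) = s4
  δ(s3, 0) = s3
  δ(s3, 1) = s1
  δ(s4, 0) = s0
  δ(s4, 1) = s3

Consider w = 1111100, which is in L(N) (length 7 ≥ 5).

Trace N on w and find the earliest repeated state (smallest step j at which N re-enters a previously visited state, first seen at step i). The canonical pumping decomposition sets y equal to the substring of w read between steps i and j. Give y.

Run of N on w = 1 1 1 1 1 0 0:
  step 0: s0  (start)
  step 1: s0  (read 1: s0→s0)   ← first repeat (s0 seen earlier)
  step 2: s0  (read 1: s0→s0)
  step 3: s0  (read 1: s0→s0)
  step 4: s0  (read 1: s0→s0)
  step 5: s0  (read 1: s0→s0)
  step 6: s4  (read 0: s0→s4)
  step 7: s0  (read 0: s4→s0)

So i = 0, j = 1, giving x = w[0:0] = ε, y = w[0:1] = 1, z = w[1:7] = 111100.
Check: |xy| = 1 ≤ 5 and |y| = 1 ≥ 1. Reading y takes N from s0 back to s0, so every xyⁱz is accepted.
Since N has 5 states, any run of length ≥ 5 visits 5+1 states, so by pigeonhole some state repeats within the first 5 steps — that repeat gives the pumpable loop.

1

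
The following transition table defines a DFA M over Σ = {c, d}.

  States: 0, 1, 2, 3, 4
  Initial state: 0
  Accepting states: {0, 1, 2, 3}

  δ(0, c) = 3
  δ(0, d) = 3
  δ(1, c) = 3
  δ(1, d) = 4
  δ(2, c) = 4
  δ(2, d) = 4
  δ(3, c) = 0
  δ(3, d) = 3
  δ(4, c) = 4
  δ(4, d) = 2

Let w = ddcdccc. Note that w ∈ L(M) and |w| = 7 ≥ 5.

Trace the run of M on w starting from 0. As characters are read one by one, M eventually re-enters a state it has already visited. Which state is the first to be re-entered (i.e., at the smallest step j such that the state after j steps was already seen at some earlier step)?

State sequence: 0 -d-> 3 -d-> 3 -c-> 0 -d-> 3 -c-> 0 -c-> 3 -c-> 0
First repeat at step 2: 3 was already visited.

The earliest repeat is at step j = 2: M is in 3, which it already visited at step i = 1.
With |Q| = 5, pigeonhole forces a state repeat no later than step 5; the substring read between the first and second visits to that state can be pumped.

3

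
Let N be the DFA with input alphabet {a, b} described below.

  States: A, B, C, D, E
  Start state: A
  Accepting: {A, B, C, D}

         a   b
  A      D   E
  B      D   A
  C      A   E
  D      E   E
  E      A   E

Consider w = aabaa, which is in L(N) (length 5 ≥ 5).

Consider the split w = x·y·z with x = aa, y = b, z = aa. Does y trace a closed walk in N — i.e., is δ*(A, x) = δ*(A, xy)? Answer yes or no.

Run of N on the first 3 characters of w = a a b:
  step 0: A  (start)
  step 1: D  (read a: A→D)
  step 2: E  (read a: D→E)
  step 3: E  (read b: E→E)

After x (step 2): E. After xy (step 3): E.
They match, so y = b drives N around a cycle from E back to itself; pumping y any number of times keeps N in E before reading z, and xyⁱz ∈ L(N) for every i ≥ 0.

yes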